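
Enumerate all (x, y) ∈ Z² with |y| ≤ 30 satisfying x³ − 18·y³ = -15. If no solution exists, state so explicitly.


The equation is x³ - 18y³ = -15. For fixed y, x³ = 18·y³ − 15, so a solution requires the RHS to be a perfect cube.
Strategy: iterate y from -30 to 30, compute RHS = 18·y³ − 15, and check whether it is a (positive or negative) perfect cube.
Check small values of y:
  y = 0: RHS = -15 is not a perfect cube.
  y = 1: RHS = 3 is not a perfect cube.
  y = -1: RHS = -33 is not a perfect cube.
  y = 2: RHS = 129 is not a perfect cube.
  y = -2: RHS = -159 is not a perfect cube.
  y = 3: RHS = 471 is not a perfect cube.
  y = -3: RHS = -501 is not a perfect cube.
Continuing the search up to |y| = 30 finds no solutions either.
No (x, y) in the scanned range satisfies the equation.

No integer solutions with |y| ≤ 30.


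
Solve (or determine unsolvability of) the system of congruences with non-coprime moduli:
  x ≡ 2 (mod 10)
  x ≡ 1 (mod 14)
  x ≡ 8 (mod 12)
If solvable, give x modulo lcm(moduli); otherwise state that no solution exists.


Moduli 10, 14, 12 are not pairwise coprime, so CRT works modulo lcm(m_i) when all pairwise compatibility conditions hold.
Pairwise compatibility: gcd(m_i, m_j) must divide a_i - a_j for every pair.
Merge one congruence at a time:
  Start: x ≡ 2 (mod 10).
  Combine with x ≡ 1 (mod 14): gcd(10, 14) = 2, and 1 - 2 = -1 is NOT divisible by 2.
    ⇒ system is inconsistent (no integer solution).

No solution (the system is inconsistent).


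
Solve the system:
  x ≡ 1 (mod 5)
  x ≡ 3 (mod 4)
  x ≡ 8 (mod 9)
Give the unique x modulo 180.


Moduli 5, 4, 9 are pairwise coprime; by CRT there is a unique solution modulo M = 5 · 4 · 9 = 180.
Solve pairwise, accumulating the modulus:
  Start with x ≡ 1 (mod 5).
  Combine with x ≡ 3 (mod 4): since gcd(5, 4) = 1, we get a unique residue mod 20.
    Write x = 1 + 5·t and substitute into x ≡ 3 (mod 4): 5·t ≡ 3 − 1 = 2 (mod 4).
    Reduce coefficients mod 4: 1·t ≡ 2 (mod 4).
    So t ≡ 2 (mod 4).
    Then x = 1 + 5·2 = 11, valid modulo lcm(5, 4) = 20: x ≡ 11 (mod 20).
  Combine with x ≡ 8 (mod 9): since gcd(20, 9) = 1, we get a unique residue mod 180.
    Write x = 11 + 20·t and substitute into x ≡ 8 (mod 9): 20·t ≡ 8 − 11 = -3 (mod 9).
    Reduce coefficients mod 9: 2·t ≡ 6 (mod 9).
    The inverse of 2 mod 9 is 5 (since 2·5 = 10 = 1·9 + 1), so t ≡ 5·6 = 30 ≡ 3 (mod 9).
    Then x = 11 + 20·3 = 71, valid modulo lcm(20, 9) = 180: x ≡ 71 (mod 180).
Verify: 71 mod 5 = 1 ✓, 71 mod 4 = 3 ✓, 71 mod 9 = 8 ✓.

x ≡ 71 (mod 180).


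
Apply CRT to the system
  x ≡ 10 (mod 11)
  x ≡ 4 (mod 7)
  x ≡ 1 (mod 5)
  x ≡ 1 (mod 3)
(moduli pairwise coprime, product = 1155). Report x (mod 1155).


Product of moduli M = 11 · 7 · 5 · 3 = 1155.
Merge one congruence at a time:
  Start: x ≡ 10 (mod 11).
  Combine with x ≡ 4 (mod 7); new modulus lcm = 77.
    Write x = 10 + 11·t and substitute into x ≡ 4 (mod 7): 11·t ≡ 4 − 10 = -6 (mod 7).
    Reduce coefficients mod 7: 4·t ≡ 1 (mod 7).
    The inverse of 4 mod 7 is 2 (since 4·2 = 8 = 1·7 + 1), so t ≡ 2·1 = 2 ≡ 2 (mod 7).
    Then x = 10 + 11·2 = 32, valid modulo lcm(11, 7) = 77: x ≡ 32 (mod 77).
  Combine with x ≡ 1 (mod 5); new modulus lcm = 385.
    Write x = 32 + 77·t and substitute into x ≡ 1 (mod 5): 77·t ≡ 1 − 32 = -31 (mod 5).
    Reduce coefficients mod 5: 2·t ≡ 4 (mod 5).
    The inverse of 2 mod 5 is 3 (since 2·3 = 6 = 1·5 + 1), so t ≡ 3·4 = 12 ≡ 2 (mod 5).
    Then x = 32 + 77·2 = 186, valid modulo lcm(77, 5) = 385: x ≡ 186 (mod 385).
  Combine with x ≡ 1 (mod 3); new modulus lcm = 1155.
    Write x = 186 + 385·t and substitute into x ≡ 1 (mod 3): 385·t ≡ 1 − 186 = -185 (mod 3).
    Reduce coefficients mod 3: 1·t ≡ 1 (mod 3).
    So t ≡ 1 (mod 3).
    Then x = 186 + 385·1 = 571, valid modulo lcm(385, 3) = 1155: x ≡ 571 (mod 1155).
Verify against each original: 571 mod 11 = 10, 571 mod 7 = 4, 571 mod 5 = 1, 571 mod 3 = 1.

x ≡ 571 (mod 1155).


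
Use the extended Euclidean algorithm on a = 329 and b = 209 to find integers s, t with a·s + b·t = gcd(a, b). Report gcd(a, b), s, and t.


Euclidean algorithm on (329, 209) — divide until remainder is 0:
  329 = 1 · 209 + 120
  209 = 1 · 120 + 89
  120 = 1 · 89 + 31
  89 = 2 · 31 + 27
  31 = 1 · 27 + 4
  27 = 6 · 4 + 3
  4 = 1 · 3 + 1
  3 = 3 · 1 + 0
gcd(329, 209) = 1.
Track Bezout coefficients alongside the remainders: start with r₀ = 329 = a·1 + b·0 (s = 1, t = 0) and r₁ = 209 = a·0 + b·1 (s = 0, t = 1); each new remainder r_{k+1} = r_{k-1} − q_k·r_k inherits s_{k+1} = s_{k-1} − q_k·s_k, t_{k+1} = t_{k-1} − q_k·t_k, so r_k = a·s_k + b·t_k at every step:
  q = 1: r = 120, s = 1 − 1·0 = 1, t = 0 − 1·1 = -1  (check: 329·1 + 209·(-1) = 120)
  q = 1: r = 89, s = 0 − 1·1 = -1, t = 1 − 1·(-1) = 2  (check: 329·(-1) + 209·2 = 89)
  q = 1: r = 31, s = 1 − 1·(-1) = 2, t = -1 − 1·2 = -3  (check: 329·2 + 209·(-3) = 31)
  q = 2: r = 27, s = -1 − 2·2 = -5, t = 2 − 2·(-3) = 8  (check: 329·(-5) + 209·8 = 27)
  q = 1: r = 4, s = 2 − 1·(-5) = 7, t = -3 − 1·8 = -11  (check: 329·7 + 209·(-11) = 4)
  q = 6: r = 3, s = -5 − 6·7 = -47, t = 8 − 6·(-11) = 74  (check: 329·(-47) + 209·74 = 3)
  q = 1: r = 1, s = 7 − 1·(-47) = 54, t = -11 − 1·74 = -85  (check: 329·54 + 209·(-85) = 1)
The row with r = 1 (the gcd) gives the Bezout coefficients s = 54, t = -85.
Result: 329 · (54) + 209 · (-85) = 1.

gcd(329, 209) = 1; s = 54, t = -85 (check: 329·54 + 209·(-85) = 1).


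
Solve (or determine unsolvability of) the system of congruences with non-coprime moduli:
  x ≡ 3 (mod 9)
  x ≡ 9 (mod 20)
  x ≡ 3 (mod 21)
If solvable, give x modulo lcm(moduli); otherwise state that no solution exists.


Moduli 9, 20, 21 are not pairwise coprime, so CRT works modulo lcm(m_i) when all pairwise compatibility conditions hold.
Pairwise compatibility: gcd(m_i, m_j) must divide a_i - a_j for every pair.
Merge one congruence at a time:
  Start: x ≡ 3 (mod 9).
  Combine with x ≡ 9 (mod 20): gcd(9, 20) = 1; 9 - 3 = 6, which IS divisible by 1, so compatible.
    Write x = 3 + 9·t and substitute into x ≡ 9 (mod 20): 9·t ≡ 9 − 3 = 6 (mod 20).
    The inverse of 9 mod 20 is 9 (since 9·9 = 81 = 4·20 + 1), so t ≡ 9·6 = 54 ≡ 14 (mod 20).
    Then x = 3 + 9·14 = 129, valid modulo lcm(9, 20) = 180: x ≡ 129 (mod 180).
  Combine with x ≡ 3 (mod 21): gcd(180, 21) = 3; 3 - 129 = -126, which IS divisible by 3, so compatible.
    Write x = 129 + 180·t and substitute into x ≡ 3 (mod 21): 180·t ≡ 3 − 129 = -126 (mod 21).
    Divide the congruence (and modulus) by g = 3: 60·t ≡ -42 (mod 7).
    Reduce coefficients mod 7: 4·t ≡ 0 (mod 7).
    The inverse of 4 mod 7 is 2 (since 4·2 = 8 = 1·7 + 1), so t ≡ 2·0 = 0 ≡ 0 (mod 7).
    Then x = 129 + 180·0 = 129, valid modulo lcm(180, 21) = 1260: x ≡ 129 (mod 1260).
Verify: 129 mod 9 = 3, 129 mod 20 = 9, 129 mod 21 = 3.

x ≡ 129 (mod 1260).


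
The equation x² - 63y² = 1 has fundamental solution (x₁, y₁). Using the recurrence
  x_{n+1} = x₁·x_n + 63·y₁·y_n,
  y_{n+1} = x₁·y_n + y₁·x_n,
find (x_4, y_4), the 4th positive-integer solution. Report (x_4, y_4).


Step 1: Find the fundamental solution (x₁, y₁) of x² - 63y² = 1.
  Expand √63 as a continued fraction. a₀ = ⌊√63⌋ = 7; iterate m_{k+1} = d_k·a_k − m_k, d_{k+1} = (63 − m_{k+1}²)/d_k, a_{k+1} = ⌊(a₀ + m_{k+1})/d_{k+1}⌋ (starting m₀ = 0, d₀ = 1), with convergents p_k = a_k·p_{k-1} + p_{k-2}, q_k = a_k·q_{k-1} + q_{k-2} (p₋₁ = 1, q₋₁ = 0):
  k = 0: a₀ = 7; p₀/q₀ = 7/1; p₀² − 63·q₀² = 49 − 63 = -14.
  k = 1: m = 7, d = 14, a = ⌊(7 + 7)/14⌋ = 1; p/q = (1·7 + 1)/(1·1 + 0) = 8/1; p² − 63·q² = 64 − 63 = 1.
  The first convergent with p² − 63·q² = 1 gives the fundamental solution (x₁, y₁) = (8, 1).
Step 2: Apply the recurrence (x_{n+1}, y_{n+1}) = (x₁x_n + 63y₁y_n, x₁y_n + y₁x_n) repeatedly.
  From (x_1, y_1) = (8, 1): x_2 = 8·8 + 63·1·1 = 127; y_2 = 8·1 + 1·8 = 16.
  From (x_2, y_2) = (127, 16): x_3 = 8·127 + 63·1·16 = 2024; y_3 = 8·16 + 1·127 = 255.
  From (x_3, y_3) = (2024, 255): x_4 = 8·2024 + 63·1·255 = 32257; y_4 = 8·255 + 1·2024 = 4064.
Step 3: Verify x_4² - 63·y_4² = 1040514049 - 1040514048 = 1 (should be 1). ✓

(x_1, y_1) = (8, 1); (x_4, y_4) = (32257, 4064).


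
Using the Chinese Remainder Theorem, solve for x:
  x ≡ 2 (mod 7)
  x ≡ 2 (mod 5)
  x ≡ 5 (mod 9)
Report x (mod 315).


Moduli 7, 5, 9 are pairwise coprime; by CRT there is a unique solution modulo M = 7 · 5 · 9 = 315.
Solve pairwise, accumulating the modulus:
  Start with x ≡ 2 (mod 7).
  Combine with x ≡ 2 (mod 5): since gcd(7, 5) = 1, we get a unique residue mod 35.
    Write x = 2 + 7·t and substitute into x ≡ 2 (mod 5): 7·t ≡ 2 − 2 = 0 (mod 5).
    Reduce coefficients mod 5: 2·t ≡ 0 (mod 5).
    The inverse of 2 mod 5 is 3 (since 2·3 = 6 = 1·5 + 1), so t ≡ 3·0 = 0 ≡ 0 (mod 5).
    Then x = 2 + 7·0 = 2, valid modulo lcm(7, 5) = 35: x ≡ 2 (mod 35).
  Combine with x ≡ 5 (mod 9): since gcd(35, 9) = 1, we get a unique residue mod 315.
    Write x = 2 + 35·t and substitute into x ≡ 5 (mod 9): 35·t ≡ 5 − 2 = 3 (mod 9).
    Reduce coefficients mod 9: 8·t ≡ 3 (mod 9).
    The inverse of 8 mod 9 is 8 (since 8·8 = 64 = 7·9 + 1), so t ≡ 8·3 = 24 ≡ 6 (mod 9).
    Then x = 2 + 35·6 = 212, valid modulo lcm(35, 9) = 315: x ≡ 212 (mod 315).
Verify: 212 mod 7 = 2 ✓, 212 mod 5 = 2 ✓, 212 mod 9 = 5 ✓.

x ≡ 212 (mod 315).


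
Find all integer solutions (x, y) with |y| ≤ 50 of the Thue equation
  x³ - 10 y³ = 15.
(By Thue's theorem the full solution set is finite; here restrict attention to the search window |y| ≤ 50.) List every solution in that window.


The equation is x³ - 10y³ = 15. For fixed y, x³ = 10·y³ + 15, so a solution requires the RHS to be a perfect cube.
Strategy: iterate y from -50 to 50, compute RHS = 10·y³ + 15, and check whether it is a (positive or negative) perfect cube.
Check small values of y:
  y = 0: RHS = 15 is not a perfect cube.
  y = 1: RHS = 25 is not a perfect cube.
  y = -1: RHS = 5 is not a perfect cube.
  y = 2: RHS = 95 is not a perfect cube.
  y = -2: RHS = -65 is not a perfect cube.
  y = 3: RHS = 285 is not a perfect cube.
  y = -3: RHS = -255 is not a perfect cube.
Continuing the search up to |y| = 50 finds no solutions either.
No (x, y) in the scanned range satisfies the equation.

No integer solutions with |y| ≤ 50.


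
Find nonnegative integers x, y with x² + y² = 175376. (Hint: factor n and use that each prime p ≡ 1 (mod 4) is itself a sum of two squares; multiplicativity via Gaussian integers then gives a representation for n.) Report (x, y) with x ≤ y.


Step 1: Factor n = 175376 = 2^4 · 97 · 113.
Step 2: Check the mod-4 condition on each prime factor: 2 = 2 (special); 97 ≡ 1 (mod 4), exponent 1; 113 ≡ 1 (mod 4), exponent 1.
All primes ≡ 3 (mod 4) appear to even exponent (or don't appear), so by the two-squares theorem n IS expressible as a sum of two squares.
Step 3: Build a representation. Group n = k² · m with k = 4 and m = 97 · 113 = 10961 (a product of primes ≡ 1 (mod 4)); a representation of m scales to one of n via (k·x)² + (k·y)² = k²(x² + y²). Each prime p ≡ 1 (mod 4) is itself a sum of two squares; find a² by testing p − a² for a perfect square:
  97: 97 − 1² = 96, 97 − 2² = 93, 97 − 3² = 88, 97 − 4² = 81 = 9² ⇒ 97 = 4² + 9².
  113: 113 − 1² = 112, 113 − 2² = 109, 113 − 3² = 104, 113 − 4² = 97, 113 − 5² = 88, 113 − 6² = 77, 113 − 7² = 64 = 8² ⇒ 113 = 7² + 8².
  Combine using the Brahmagupta–Fibonacci identity (a² + b²)(c² + d²) = (ac − bd)² + (ad + bc)² = (ac + bd)² + (ad − bc)²:
  97 · 113 = 10961: from (4² + 9²)(7² + 8²), take (4·7 − 9·8, 4·8 + 9·7) = (28 − 72, 32 + 63) = (-44, 95); dropping signs (only squares matter) gives (44, 95); check 44² + 95² = 1936 + 9025 = 10961 ✓.
  Scale by k = 4: (4·44, 4·95) = (176, 380).
Step 4: Order so x ≤ y and verify: 176² + 380² = 30976 + 144400 = 175376 = n. ✓

n = 175376 = 176² + 380² (one valid representation with x ≤ y).


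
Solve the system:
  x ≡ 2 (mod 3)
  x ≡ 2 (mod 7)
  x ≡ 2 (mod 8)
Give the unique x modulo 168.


Moduli 3, 7, 8 are pairwise coprime; by CRT there is a unique solution modulo M = 3 · 7 · 8 = 168.
Solve pairwise, accumulating the modulus:
  Start with x ≡ 2 (mod 3).
  Combine with x ≡ 2 (mod 7): since gcd(3, 7) = 1, we get a unique residue mod 21.
    Write x = 2 + 3·t and substitute into x ≡ 2 (mod 7): 3·t ≡ 2 − 2 = 0 (mod 7).
    The inverse of 3 mod 7 is 5 (since 3·5 = 15 = 2·7 + 1), so t ≡ 5·0 = 0 ≡ 0 (mod 7).
    Then x = 2 + 3·0 = 2, valid modulo lcm(3, 7) = 21: x ≡ 2 (mod 21).
  Combine with x ≡ 2 (mod 8): since gcd(21, 8) = 1, we get a unique residue mod 168.
    Write x = 2 + 21·t and substitute into x ≡ 2 (mod 8): 21·t ≡ 2 − 2 = 0 (mod 8).
    Reduce coefficients mod 8: 5·t ≡ 0 (mod 8).
    The inverse of 5 mod 8 is 5 (since 5·5 = 25 = 3·8 + 1), so t ≡ 5·0 = 0 ≡ 0 (mod 8).
    Then x = 2 + 21·0 = 2, valid modulo lcm(21, 8) = 168: x ≡ 2 (mod 168).
Verify: 2 mod 3 = 2 ✓, 2 mod 7 = 2 ✓, 2 mod 8 = 2 ✓.

x ≡ 2 (mod 168).


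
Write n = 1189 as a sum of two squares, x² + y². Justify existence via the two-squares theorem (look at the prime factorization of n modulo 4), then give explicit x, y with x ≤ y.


Step 1: Factor n = 1189 = 29 · 41.
Step 2: Check the mod-4 condition on each prime factor: 29 ≡ 1 (mod 4), exponent 1; 41 ≡ 1 (mod 4), exponent 1.
All primes ≡ 3 (mod 4) appear to even exponent (or don't appear), so by the two-squares theorem n IS expressible as a sum of two squares.
Step 3: Build a representation. Here n = 29 · 41 is a product of primes ≡ 1 (mod 4). Each prime p ≡ 1 (mod 4) is itself a sum of two squares; find a² by testing p − a² for a perfect square:
  29: 29 − 1² = 28, 29 − 2² = 25 = 5² ⇒ 29 = 2² + 5².
  41: 41 − 1² = 40, 41 − 2² = 37, 41 − 3² = 32, 41 − 4² = 25 = 5² ⇒ 41 = 4² + 5².
  Combine using the Brahmagupta–Fibonacci identity (a² + b²)(c² + d²) = (ac − bd)² + (ad + bc)² = (ac + bd)² + (ad − bc)²:
  29 · 41 = 1189: from (2² + 5²)(4² + 5²), take (2·4 − 5·5, 2·5 + 5·4) = (8 − 25, 10 + 20) = (-17, 30); dropping signs (only squares matter) gives (17, 30); check 17² + 30² = 289 + 900 = 1189 ✓.
Step 4: Order so x ≤ y and verify: 17² + 30² = 289 + 900 = 1189 = n. ✓

n = 1189 = 17² + 30² (one valid representation with x ≤ y).


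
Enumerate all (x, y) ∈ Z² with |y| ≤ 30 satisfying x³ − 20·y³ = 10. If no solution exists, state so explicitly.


The equation is x³ - 20y³ = 10. For fixed y, x³ = 20·y³ + 10, so a solution requires the RHS to be a perfect cube.
Strategy: iterate y from -30 to 30, compute RHS = 20·y³ + 10, and check whether it is a (positive or negative) perfect cube.
Check small values of y:
  y = 0: RHS = 10 is not a perfect cube.
  y = 1: RHS = 30 is not a perfect cube.
  y = -1: RHS = -10 is not a perfect cube.
  y = 2: RHS = 170 is not a perfect cube.
  y = -2: RHS = -150 is not a perfect cube.
  y = 3: RHS = 550 is not a perfect cube.
  y = -3: RHS = -530 is not a perfect cube.
Continuing the search up to |y| = 30 finds no solutions either.
No (x, y) in the scanned range satisfies the equation.

No integer solutions with |y| ≤ 30.


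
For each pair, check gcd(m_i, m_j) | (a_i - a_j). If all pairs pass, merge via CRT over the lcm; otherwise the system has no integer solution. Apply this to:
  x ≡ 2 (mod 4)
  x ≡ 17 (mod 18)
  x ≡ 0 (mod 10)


Moduli 4, 18, 10 are not pairwise coprime, so CRT works modulo lcm(m_i) when all pairwise compatibility conditions hold.
Pairwise compatibility: gcd(m_i, m_j) must divide a_i - a_j for every pair.
Merge one congruence at a time:
  Start: x ≡ 2 (mod 4).
  Combine with x ≡ 17 (mod 18): gcd(4, 18) = 2, and 17 - 2 = 15 is NOT divisible by 2.
    ⇒ system is inconsistent (no integer solution).

No solution (the system is inconsistent).


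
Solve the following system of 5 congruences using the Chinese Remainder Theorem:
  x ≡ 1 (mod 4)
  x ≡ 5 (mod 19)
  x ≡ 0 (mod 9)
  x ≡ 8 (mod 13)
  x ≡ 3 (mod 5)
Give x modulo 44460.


Product of moduli M = 4 · 19 · 9 · 13 · 5 = 44460.
Merge one congruence at a time:
  Start: x ≡ 1 (mod 4).
  Combine with x ≡ 5 (mod 19); new modulus lcm = 76.
    Write x = 1 + 4·t and substitute into x ≡ 5 (mod 19): 4·t ≡ 5 − 1 = 4 (mod 19).
    The inverse of 4 mod 19 is 5 (since 4·5 = 20 = 1·19 + 1), so t ≡ 5·4 = 20 ≡ 1 (mod 19).
    Then x = 1 + 4·1 = 5, valid modulo lcm(4, 19) = 76: x ≡ 5 (mod 76).
  Combine with x ≡ 0 (mod 9); new modulus lcm = 684.
    Write x = 5 + 76·t and substitute into x ≡ 0 (mod 9): 76·t ≡ 0 − 5 = -5 (mod 9).
    Reduce coefficients mod 9: 4·t ≡ 4 (mod 9).
    The inverse of 4 mod 9 is 7 (since 4·7 = 28 = 3·9 + 1), so t ≡ 7·4 = 28 ≡ 1 (mod 9).
    Then x = 5 + 76·1 = 81, valid modulo lcm(76, 9) = 684: x ≡ 81 (mod 684).
  Combine with x ≡ 8 (mod 13); new modulus lcm = 8892.
    Write x = 81 + 684·t and substitute into x ≡ 8 (mod 13): 684·t ≡ 8 − 81 = -73 (mod 13).
    Reduce coefficients mod 13: 8·t ≡ 5 (mod 13).
    The inverse of 8 mod 13 is 5 (since 8·5 = 40 = 3·13 + 1), so t ≡ 5·5 = 25 ≡ 12 (mod 13).
    Then x = 81 + 684·12 = 8289, valid modulo lcm(684, 13) = 8892: x ≡ 8289 (mod 8892).
  Combine with x ≡ 3 (mod 5); new modulus lcm = 44460.
    Write x = 8289 + 8892·t and substitute into x ≡ 3 (mod 5): 8892·t ≡ 3 − 8289 = -8286 (mod 5).
    Reduce coefficients mod 5: 2·t ≡ 4 (mod 5).
    The inverse of 2 mod 5 is 3 (since 2·3 = 6 = 1·5 + 1), so t ≡ 3·4 = 12 ≡ 2 (mod 5).
    Then x = 8289 + 8892·2 = 26073, valid modulo lcm(8892, 5) = 44460: x ≡ 26073 (mod 44460).
Verify against each original: 26073 mod 4 = 1, 26073 mod 19 = 5, 26073 mod 9 = 0, 26073 mod 13 = 8, 26073 mod 5 = 3.

x ≡ 26073 (mod 44460).


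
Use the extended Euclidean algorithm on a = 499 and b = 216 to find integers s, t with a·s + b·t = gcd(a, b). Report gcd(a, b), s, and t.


Euclidean algorithm on (499, 216) — divide until remainder is 0:
  499 = 2 · 216 + 67
  216 = 3 · 67 + 15
  67 = 4 · 15 + 7
  15 = 2 · 7 + 1
  7 = 7 · 1 + 0
gcd(499, 216) = 1.
Track Bezout coefficients alongside the remainders: start with r₀ = 499 = a·1 + b·0 (s = 1, t = 0) and r₁ = 216 = a·0 + b·1 (s = 0, t = 1); each new remainder r_{k+1} = r_{k-1} − q_k·r_k inherits s_{k+1} = s_{k-1} − q_k·s_k, t_{k+1} = t_{k-1} − q_k·t_k, so r_k = a·s_k + b·t_k at every step:
  q = 2: r = 67, s = 1 − 2·0 = 1, t = 0 − 2·1 = -2  (check: 499·1 + 216·(-2) = 67)
  q = 3: r = 15, s = 0 − 3·1 = -3, t = 1 − 3·(-2) = 7  (check: 499·(-3) + 216·7 = 15)
  q = 4: r = 7, s = 1 − 4·(-3) = 13, t = -2 − 4·7 = -30  (check: 499·13 + 216·(-30) = 7)
  q = 2: r = 1, s = -3 − 2·13 = -29, t = 7 − 2·(-30) = 67  (check: 499·(-29) + 216·67 = 1)
The row with r = 1 (the gcd) gives the Bezout coefficients s = -29, t = 67.
Result: 499 · (-29) + 216 · (67) = 1.

gcd(499, 216) = 1; s = -29, t = 67 (check: 499·(-29) + 216·67 = 1).


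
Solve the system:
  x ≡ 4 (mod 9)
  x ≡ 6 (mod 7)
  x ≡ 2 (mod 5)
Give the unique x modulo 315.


Moduli 9, 7, 5 are pairwise coprime; by CRT there is a unique solution modulo M = 9 · 7 · 5 = 315.
Solve pairwise, accumulating the modulus:
  Start with x ≡ 4 (mod 9).
  Combine with x ≡ 6 (mod 7): since gcd(9, 7) = 1, we get a unique residue mod 63.
    Write x = 4 + 9·t and substitute into x ≡ 6 (mod 7): 9·t ≡ 6 − 4 = 2 (mod 7).
    Reduce coefficients mod 7: 2·t ≡ 2 (mod 7).
    The inverse of 2 mod 7 is 4 (since 2·4 = 8 = 1·7 + 1), so t ≡ 4·2 = 8 ≡ 1 (mod 7).
    Then x = 4 + 9·1 = 13, valid modulo lcm(9, 7) = 63: x ≡ 13 (mod 63).
  Combine with x ≡ 2 (mod 5): since gcd(63, 5) = 1, we get a unique residue mod 315.
    Write x = 13 + 63·t and substitute into x ≡ 2 (mod 5): 63·t ≡ 2 − 13 = -11 (mod 5).
    Reduce coefficients mod 5: 3·t ≡ 4 (mod 5).
    The inverse of 3 mod 5 is 2 (since 3·2 = 6 = 1·5 + 1), so t ≡ 2·4 = 8 ≡ 3 (mod 5).
    Then x = 13 + 63·3 = 202, valid modulo lcm(63, 5) = 315: x ≡ 202 (mod 315).
Verify: 202 mod 9 = 4 ✓, 202 mod 7 = 6 ✓, 202 mod 5 = 2 ✓.

x ≡ 202 (mod 315).


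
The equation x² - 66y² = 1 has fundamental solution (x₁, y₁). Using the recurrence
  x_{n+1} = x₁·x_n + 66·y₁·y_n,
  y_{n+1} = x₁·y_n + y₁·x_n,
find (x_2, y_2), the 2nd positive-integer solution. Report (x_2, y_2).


Step 1: Find the fundamental solution (x₁, y₁) of x² - 66y² = 1.
  Expand √66 as a continued fraction. a₀ = ⌊√66⌋ = 8; iterate m_{k+1} = d_k·a_k − m_k, d_{k+1} = (66 − m_{k+1}²)/d_k, a_{k+1} = ⌊(a₀ + m_{k+1})/d_{k+1}⌋ (starting m₀ = 0, d₀ = 1), with convergents p_k = a_k·p_{k-1} + p_{k-2}, q_k = a_k·q_{k-1} + q_{k-2} (p₋₁ = 1, q₋₁ = 0):
  k = 0: a₀ = 8; p₀/q₀ = 8/1; p₀² − 66·q₀² = 64 − 66 = -2.
  k = 1: m = 8, d = 2, a = ⌊(8 + 8)/2⌋ = 8; p/q = (8·8 + 1)/(8·1 + 0) = 65/8; p² − 66·q² = 4225 − 4224 = 1.
  The first convergent with p² − 66·q² = 1 gives the fundamental solution (x₁, y₁) = (65, 8).
Step 2: Apply the recurrence (x_{n+1}, y_{n+1}) = (x₁x_n + 66y₁y_n, x₁y_n + y₁x_n) repeatedly.
  From (x_1, y_1) = (65, 8): x_2 = 65·65 + 66·8·8 = 8449; y_2 = 65·8 + 8·65 = 1040.
Step 3: Verify x_2² - 66·y_2² = 71385601 - 71385600 = 1 (should be 1). ✓

(x_1, y_1) = (65, 8); (x_2, y_2) = (8449, 1040).


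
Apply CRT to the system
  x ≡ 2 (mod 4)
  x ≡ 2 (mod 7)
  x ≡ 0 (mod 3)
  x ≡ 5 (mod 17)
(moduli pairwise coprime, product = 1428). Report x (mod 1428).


Product of moduli M = 4 · 7 · 3 · 17 = 1428.
Merge one congruence at a time:
  Start: x ≡ 2 (mod 4).
  Combine with x ≡ 2 (mod 7); new modulus lcm = 28.
    Write x = 2 + 4·t and substitute into x ≡ 2 (mod 7): 4·t ≡ 2 − 2 = 0 (mod 7).
    The inverse of 4 mod 7 is 2 (since 4·2 = 8 = 1·7 + 1), so t ≡ 2·0 = 0 ≡ 0 (mod 7).
    Then x = 2 + 4·0 = 2, valid modulo lcm(4, 7) = 28: x ≡ 2 (mod 28).
  Combine with x ≡ 0 (mod 3); new modulus lcm = 84.
    Write x = 2 + 28·t and substitute into x ≡ 0 (mod 3): 28·t ≡ 0 − 2 = -2 (mod 3).
    Reduce coefficients mod 3: 1·t ≡ 1 (mod 3).
    So t ≡ 1 (mod 3).
    Then x = 2 + 28·1 = 30, valid modulo lcm(28, 3) = 84: x ≡ 30 (mod 84).
  Combine with x ≡ 5 (mod 17); new modulus lcm = 1428.
    Write x = 30 + 84·t and substitute into x ≡ 5 (mod 17): 84·t ≡ 5 − 30 = -25 (mod 17).
    Reduce coefficients mod 17: 16·t ≡ 9 (mod 17).
    The inverse of 16 mod 17 is 16 (since 16·16 = 256 = 15·17 + 1), so t ≡ 16·9 = 144 ≡ 8 (mod 17).
    Then x = 30 + 84·8 = 702, valid modulo lcm(84, 17) = 1428: x ≡ 702 (mod 1428).
Verify against each original: 702 mod 4 = 2, 702 mod 7 = 2, 702 mod 3 = 0, 702 mod 17 = 5.

x ≡ 702 (mod 1428).


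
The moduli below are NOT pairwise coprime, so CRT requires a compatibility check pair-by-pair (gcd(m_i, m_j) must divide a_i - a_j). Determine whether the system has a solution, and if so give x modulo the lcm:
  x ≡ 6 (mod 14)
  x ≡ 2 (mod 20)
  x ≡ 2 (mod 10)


Moduli 14, 20, 10 are not pairwise coprime, so CRT works modulo lcm(m_i) when all pairwise compatibility conditions hold.
Pairwise compatibility: gcd(m_i, m_j) must divide a_i - a_j for every pair.
Merge one congruence at a time:
  Start: x ≡ 6 (mod 14).
  Combine with x ≡ 2 (mod 20): gcd(14, 20) = 2; 2 - 6 = -4, which IS divisible by 2, so compatible.
    Write x = 6 + 14·t and substitute into x ≡ 2 (mod 20): 14·t ≡ 2 − 6 = -4 (mod 20).
    Divide the congruence (and modulus) by g = 2: 7·t ≡ -2 (mod 10).
    Reduce coefficients mod 10: 7·t ≡ 8 (mod 10).
    The inverse of 7 mod 10 is 3 (since 7·3 = 21 = 2·10 + 1), so t ≡ 3·8 = 24 ≡ 4 (mod 10).
    Then x = 6 + 14·4 = 62, valid modulo lcm(14, 20) = 140: x ≡ 62 (mod 140).
  Combine with x ≡ 2 (mod 10): gcd(140, 10) = 10; 2 - 62 = -60, which IS divisible by 10, so compatible.
    Write x = 62 + 140·t and substitute into x ≡ 2 (mod 10): 140·t ≡ 2 − 62 = -60 (mod 10).
    Divide the congruence (and modulus) by g = 10: 14·t ≡ -6 (mod 1).
    Modulo 1 every t works; take t = 0.
    Then x = 62 + 140·0 = 62, valid modulo lcm(140, 10) = 140: x ≡ 62 (mod 140).
Verify: 62 mod 14 = 6, 62 mod 20 = 2, 62 mod 10 = 2.

x ≡ 62 (mod 140).


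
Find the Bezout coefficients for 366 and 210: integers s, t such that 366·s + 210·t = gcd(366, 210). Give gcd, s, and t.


Euclidean algorithm on (366, 210) — divide until remainder is 0:
  366 = 1 · 210 + 156
  210 = 1 · 156 + 54
  156 = 2 · 54 + 48
  54 = 1 · 48 + 6
  48 = 8 · 6 + 0
gcd(366, 210) = 6.
Track Bezout coefficients alongside the remainders: start with r₀ = 366 = a·1 + b·0 (s = 1, t = 0) and r₁ = 210 = a·0 + b·1 (s = 0, t = 1); each new remainder r_{k+1} = r_{k-1} − q_k·r_k inherits s_{k+1} = s_{k-1} − q_k·s_k, t_{k+1} = t_{k-1} − q_k·t_k, so r_k = a·s_k + b·t_k at every step:
  q = 1: r = 156, s = 1 − 1·0 = 1, t = 0 − 1·1 = -1  (check: 366·1 + 210·(-1) = 156)
  q = 1: r = 54, s = 0 − 1·1 = -1, t = 1 − 1·(-1) = 2  (check: 366·(-1) + 210·2 = 54)
  q = 2: r = 48, s = 1 − 2·(-1) = 3, t = -1 − 2·2 = -5  (check: 366·3 + 210·(-5) = 48)
  q = 1: r = 6, s = -1 − 1·3 = -4, t = 2 − 1·(-5) = 7  (check: 366·(-4) + 210·7 = 6)
The row with r = 6 (the gcd) gives the Bezout coefficients s = -4, t = 7.
Result: 366 · (-4) + 210 · (7) = 6.

gcd(366, 210) = 6; s = -4, t = 7 (check: 366·(-4) + 210·7 = 6).


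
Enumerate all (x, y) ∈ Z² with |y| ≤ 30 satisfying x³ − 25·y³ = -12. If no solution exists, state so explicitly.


The equation is x³ - 25y³ = -12. For fixed y, x³ = 25·y³ − 12, so a solution requires the RHS to be a perfect cube.
Strategy: iterate y from -30 to 30, compute RHS = 25·y³ − 12, and check whether it is a (positive or negative) perfect cube.
Check small values of y:
  y = 0: RHS = -12 is not a perfect cube.
  y = 1: RHS = 13 is not a perfect cube.
  y = -1: RHS = -37 is not a perfect cube.
  y = 2: RHS = 188 is not a perfect cube.
  y = -2: RHS = -212 is not a perfect cube.
  y = 3: RHS = 663 is not a perfect cube.
  y = -3: RHS = -687 is not a perfect cube.
Continuing the search up to |y| = 30 finds no solutions either.
No (x, y) in the scanned range satisfies the equation.

No integer solutions with |y| ≤ 30.


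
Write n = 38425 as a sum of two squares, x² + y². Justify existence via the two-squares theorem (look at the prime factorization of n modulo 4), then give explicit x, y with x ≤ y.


Step 1: Factor n = 38425 = 5^2 · 29 · 53.
Step 2: Check the mod-4 condition on each prime factor: 5 ≡ 1 (mod 4), exponent 2; 29 ≡ 1 (mod 4), exponent 1; 53 ≡ 1 (mod 4), exponent 1.
All primes ≡ 3 (mod 4) appear to even exponent (or don't appear), so by the two-squares theorem n IS expressible as a sum of two squares.
Step 3: Build a representation. Group n = k² · m with k = 5 and m = 29 · 53 = 1537 (a product of primes ≡ 1 (mod 4)); a representation of m scales to one of n via (k·x)² + (k·y)² = k²(x² + y²). Each prime p ≡ 1 (mod 4) is itself a sum of two squares; find a² by testing p − a² for a perfect square:
  29: 29 − 1² = 28, 29 − 2² = 25 = 5² ⇒ 29 = 2² + 5².
  53: 53 − 1² = 52, 53 − 2² = 49 = 7² ⇒ 53 = 2² + 7².
  Combine using the Brahmagupta–Fibonacci identity (a² + b²)(c² + d²) = (ac − bd)² + (ad + bc)² = (ac + bd)² + (ad − bc)²:
  29 · 53 = 1537: from (2² + 5²)(2² + 7²), take (2·2 − 5·7, 2·7 + 5·2) = (4 − 35, 14 + 10) = (-31, 24); dropping signs (only squares matter) gives (31, 24); check 31² + 24² = 961 + 576 = 1537 ✓.
  Scale by k = 5: (5·31, 5·24) = (155, 120).
Step 4: Order so x ≤ y and verify: 120² + 155² = 14400 + 24025 = 38425 = n. ✓

n = 38425 = 120² + 155² (one valid representation with x ≤ y).


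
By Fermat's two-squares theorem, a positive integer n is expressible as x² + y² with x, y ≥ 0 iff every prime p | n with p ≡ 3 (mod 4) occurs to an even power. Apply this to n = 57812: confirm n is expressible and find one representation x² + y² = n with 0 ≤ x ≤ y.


Step 1: Factor n = 57812 = 2^2 · 97 · 149.
Step 2: Check the mod-4 condition on each prime factor: 2 = 2 (special); 97 ≡ 1 (mod 4), exponent 1; 149 ≡ 1 (mod 4), exponent 1.
All primes ≡ 3 (mod 4) appear to even exponent (or don't appear), so by the two-squares theorem n IS expressible as a sum of two squares.
Step 3: Build a representation. Group n = k² · m with k = 2 and m = 97 · 149 = 14453 (a product of primes ≡ 1 (mod 4)); a representation of m scales to one of n via (k·x)² + (k·y)² = k²(x² + y²). Each prime p ≡ 1 (mod 4) is itself a sum of two squares; find a² by testing p − a² for a perfect square:
  97: 97 − 1² = 96, 97 − 2² = 93, 97 − 3² = 88, 97 − 4² = 81 = 9² ⇒ 97 = 4² + 9².
  149: 149 − 1² = 148, 149 − 2² = 145, 149 − 3² = 140, 149 − 4² = 133, 149 − 5² = 124, 149 − 6² = 113, 149 − 7² = 100 = 10² ⇒ 149 = 7² + 10².
  Combine using the Brahmagupta–Fibonacci identity (a² + b²)(c² + d²) = (ac − bd)² + (ad + bc)² = (ac + bd)² + (ad − bc)²:
  97 · 149 = 14453: from (4² + 9²)(7² + 10²), take (4·7 − 9·10, 4·10 + 9·7) = (28 − 90, 40 + 63) = (-62, 103); dropping signs (only squares matter) gives (62, 103); check 62² + 103² = 3844 + 10609 = 14453 ✓.
  Scale by k = 2: (2·62, 2·103) = (124, 206).
Step 4: Order so x ≤ y and verify: 124² + 206² = 15376 + 42436 = 57812 = n. ✓

n = 57812 = 124² + 206² (one valid representation with x ≤ y).


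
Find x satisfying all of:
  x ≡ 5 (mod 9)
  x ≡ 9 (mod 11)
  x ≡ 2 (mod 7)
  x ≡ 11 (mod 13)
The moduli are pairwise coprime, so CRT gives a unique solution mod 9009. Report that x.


Product of moduli M = 9 · 11 · 7 · 13 = 9009.
Merge one congruence at a time:
  Start: x ≡ 5 (mod 9).
  Combine with x ≡ 9 (mod 11); new modulus lcm = 99.
    Write x = 5 + 9·t and substitute into x ≡ 9 (mod 11): 9·t ≡ 9 − 5 = 4 (mod 11).
    The inverse of 9 mod 11 is 5 (since 9·5 = 45 = 4·11 + 1), so t ≡ 5·4 = 20 ≡ 9 (mod 11).
    Then x = 5 + 9·9 = 86, valid modulo lcm(9, 11) = 99: x ≡ 86 (mod 99).
  Combine with x ≡ 2 (mod 7); new modulus lcm = 693.
    Write x = 86 + 99·t and substitute into x ≡ 2 (mod 7): 99·t ≡ 2 − 86 = -84 (mod 7).
    Reduce coefficients mod 7: 1·t ≡ 0 (mod 7).
    So t ≡ 0 (mod 7).
    Then x = 86 + 99·0 = 86, valid modulo lcm(99, 7) = 693: x ≡ 86 (mod 693).
  Combine with x ≡ 11 (mod 13); new modulus lcm = 9009.
    Write x = 86 + 693·t and substitute into x ≡ 11 (mod 13): 693·t ≡ 11 − 86 = -75 (mod 13).
    Reduce coefficients mod 13: 4·t ≡ 3 (mod 13).
    The inverse of 4 mod 13 is 10 (since 4·10 = 40 = 3·13 + 1), so t ≡ 10·3 = 30 ≡ 4 (mod 13).
    Then x = 86 + 693·4 = 2858, valid modulo lcm(693, 13) = 9009: x ≡ 2858 (mod 9009).
Verify against each original: 2858 mod 9 = 5, 2858 mod 11 = 9, 2858 mod 7 = 2, 2858 mod 13 = 11.

x ≡ 2858 (mod 9009).


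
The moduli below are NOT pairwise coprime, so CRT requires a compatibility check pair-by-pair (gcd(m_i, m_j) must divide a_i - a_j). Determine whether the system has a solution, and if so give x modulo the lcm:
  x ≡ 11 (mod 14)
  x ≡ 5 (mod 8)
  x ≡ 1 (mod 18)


Moduli 14, 8, 18 are not pairwise coprime, so CRT works modulo lcm(m_i) when all pairwise compatibility conditions hold.
Pairwise compatibility: gcd(m_i, m_j) must divide a_i - a_j for every pair.
Merge one congruence at a time:
  Start: x ≡ 11 (mod 14).
  Combine with x ≡ 5 (mod 8): gcd(14, 8) = 2; 5 - 11 = -6, which IS divisible by 2, so compatible.
    Write x = 11 + 14·t and substitute into x ≡ 5 (mod 8): 14·t ≡ 5 − 11 = -6 (mod 8).
    Divide the congruence (and modulus) by g = 2: 7·t ≡ -3 (mod 4).
    Reduce coefficients mod 4: 3·t ≡ 1 (mod 4).
    The inverse of 3 mod 4 is 3 (since 3·3 = 9 = 2·4 + 1), so t ≡ 3·1 = 3 ≡ 3 (mod 4).
    Then x = 11 + 14·3 = 53, valid modulo lcm(14, 8) = 56: x ≡ 53 (mod 56).
  Combine with x ≡ 1 (mod 18): gcd(56, 18) = 2; 1 - 53 = -52, which IS divisible by 2, so compatible.
    Write x = 53 + 56·t and substitute into x ≡ 1 (mod 18): 56·t ≡ 1 − 53 = -52 (mod 18).
    Divide the congruence (and modulus) by g = 2: 28·t ≡ -26 (mod 9).
    Reduce coefficients mod 9: 1·t ≡ 1 (mod 9).
    So t ≡ 1 (mod 9).
    Then x = 53 + 56·1 = 109, valid modulo lcm(56, 18) = 504: x ≡ 109 (mod 504).
Verify: 109 mod 14 = 11, 109 mod 8 = 5, 109 mod 18 = 1.

x ≡ 109 (mod 504).


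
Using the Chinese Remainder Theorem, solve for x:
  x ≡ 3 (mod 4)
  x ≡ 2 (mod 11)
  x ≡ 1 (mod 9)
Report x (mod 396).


Moduli 4, 11, 9 are pairwise coprime; by CRT there is a unique solution modulo M = 4 · 11 · 9 = 396.
Solve pairwise, accumulating the modulus:
  Start with x ≡ 3 (mod 4).
  Combine with x ≡ 2 (mod 11): since gcd(4, 11) = 1, we get a unique residue mod 44.
    Write x = 3 + 4·t and substitute into x ≡ 2 (mod 11): 4·t ≡ 2 − 3 = -1 (mod 11).
    Reduce coefficients mod 11: 4·t ≡ 10 (mod 11).
    The inverse of 4 mod 11 is 3 (since 4·3 = 12 = 1·11 + 1), so t ≡ 3·10 = 30 ≡ 8 (mod 11).
    Then x = 3 + 4·8 = 35, valid modulo lcm(4, 11) = 44: x ≡ 35 (mod 44).
  Combine with x ≡ 1 (mod 9): since gcd(44, 9) = 1, we get a unique residue mod 396.
    Write x = 35 + 44·t and substitute into x ≡ 1 (mod 9): 44·t ≡ 1 − 35 = -34 (mod 9).
    Reduce coefficients mod 9: 8·t ≡ 2 (mod 9).
    The inverse of 8 mod 9 is 8 (since 8·8 = 64 = 7·9 + 1), so t ≡ 8·2 = 16 ≡ 7 (mod 9).
    Then x = 35 + 44·7 = 343, valid modulo lcm(44, 9) = 396: x ≡ 343 (mod 396).
Verify: 343 mod 4 = 3 ✓, 343 mod 11 = 2 ✓, 343 mod 9 = 1 ✓.

x ≡ 343 (mod 396).


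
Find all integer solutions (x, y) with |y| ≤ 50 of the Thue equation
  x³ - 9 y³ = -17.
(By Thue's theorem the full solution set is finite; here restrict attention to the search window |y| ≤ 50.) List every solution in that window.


The equation is x³ - 9y³ = -17. For fixed y, x³ = 9·y³ − 17, so a solution requires the RHS to be a perfect cube.
Strategy: iterate y from -50 to 50, compute RHS = 9·y³ − 17, and check whether it is a (positive or negative) perfect cube.
Check small values of y:
  y = 0: RHS = -17 is not a perfect cube.
  y = 1: RHS = -8 = (-2)³ ⇒ x = -2 works.
  y = -1: RHS = -26 is not a perfect cube.
  y = 2: RHS = 55 is not a perfect cube.
  y = -2: RHS = -89 is not a perfect cube.
  y = 3: RHS = 226 is not a perfect cube.
  y = -3: RHS = -260 is not a perfect cube.
Continuing, at y = 25: RHS = 140608 = (52)³ ⇒ x = 52 works.
Searching the remaining y in |y| ≤ 50 finds no further solutions.
Collected solutions: (-2, 1), (52, 25).

Solutions (with |y| ≤ 50): (-2, 1), (52, 25).


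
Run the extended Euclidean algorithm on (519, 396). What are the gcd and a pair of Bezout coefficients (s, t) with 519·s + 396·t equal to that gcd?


Euclidean algorithm on (519, 396) — divide until remainder is 0:
  519 = 1 · 396 + 123
  396 = 3 · 123 + 27
  123 = 4 · 27 + 15
  27 = 1 · 15 + 12
  15 = 1 · 12 + 3
  12 = 4 · 3 + 0
gcd(519, 396) = 3.
Track Bezout coefficients alongside the remainders: start with r₀ = 519 = a·1 + b·0 (s = 1, t = 0) and r₁ = 396 = a·0 + b·1 (s = 0, t = 1); each new remainder r_{k+1} = r_{k-1} − q_k·r_k inherits s_{k+1} = s_{k-1} − q_k·s_k, t_{k+1} = t_{k-1} − q_k·t_k, so r_k = a·s_k + b·t_k at every step:
  q = 1: r = 123, s = 1 − 1·0 = 1, t = 0 − 1·1 = -1  (check: 519·1 + 396·(-1) = 123)
  q = 3: r = 27, s = 0 − 3·1 = -3, t = 1 − 3·(-1) = 4  (check: 519·(-3) + 396·4 = 27)
  q = 4: r = 15, s = 1 − 4·(-3) = 13, t = -1 − 4·4 = -17  (check: 519·13 + 396·(-17) = 15)
  q = 1: r = 12, s = -3 − 1·13 = -16, t = 4 − 1·(-17) = 21  (check: 519·(-16) + 396·21 = 12)
  q = 1: r = 3, s = 13 − 1·(-16) = 29, t = -17 − 1·21 = -38  (check: 519·29 + 396·(-38) = 3)
The row with r = 3 (the gcd) gives the Bezout coefficients s = 29, t = -38.
Result: 519 · (29) + 396 · (-38) = 3.

gcd(519, 396) = 3; s = 29, t = -38 (check: 519·29 + 396·(-38) = 3).


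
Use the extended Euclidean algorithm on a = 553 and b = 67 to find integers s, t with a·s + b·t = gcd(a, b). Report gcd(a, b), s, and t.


Euclidean algorithm on (553, 67) — divide until remainder is 0:
  553 = 8 · 67 + 17
  67 = 3 · 17 + 16
  17 = 1 · 16 + 1
  16 = 16 · 1 + 0
gcd(553, 67) = 1.
Track Bezout coefficients alongside the remainders: start with r₀ = 553 = a·1 + b·0 (s = 1, t = 0) and r₁ = 67 = a·0 + b·1 (s = 0, t = 1); each new remainder r_{k+1} = r_{k-1} − q_k·r_k inherits s_{k+1} = s_{k-1} − q_k·s_k, t_{k+1} = t_{k-1} − q_k·t_k, so r_k = a·s_k + b·t_k at every step:
  q = 8: r = 17, s = 1 − 8·0 = 1, t = 0 − 8·1 = -8  (check: 553·1 + 67·(-8) = 17)
  q = 3: r = 16, s = 0 − 3·1 = -3, t = 1 − 3·(-8) = 25  (check: 553·(-3) + 67·25 = 16)
  q = 1: r = 1, s = 1 − 1·(-3) = 4, t = -8 − 1·25 = -33  (check: 553·4 + 67·(-33) = 1)
The row with r = 1 (the gcd) gives the Bezout coefficients s = 4, t = -33.
Result: 553 · (4) + 67 · (-33) = 1.

gcd(553, 67) = 1; s = 4, t = -33 (check: 553·4 + 67·(-33) = 1).


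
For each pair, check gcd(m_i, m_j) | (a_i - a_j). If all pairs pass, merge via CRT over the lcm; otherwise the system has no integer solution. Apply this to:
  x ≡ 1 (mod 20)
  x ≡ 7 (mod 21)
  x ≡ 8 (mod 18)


Moduli 20, 21, 18 are not pairwise coprime, so CRT works modulo lcm(m_i) when all pairwise compatibility conditions hold.
Pairwise compatibility: gcd(m_i, m_j) must divide a_i - a_j for every pair.
Merge one congruence at a time:
  Start: x ≡ 1 (mod 20).
  Combine with x ≡ 7 (mod 21): gcd(20, 21) = 1; 7 - 1 = 6, which IS divisible by 1, so compatible.
    Write x = 1 + 20·t and substitute into x ≡ 7 (mod 21): 20·t ≡ 7 − 1 = 6 (mod 21).
    The inverse of 20 mod 21 is 20 (since 20·20 = 400 = 19·21 + 1), so t ≡ 20·6 = 120 ≡ 15 (mod 21).
    Then x = 1 + 20·15 = 301, valid modulo lcm(20, 21) = 420: x ≡ 301 (mod 420).
  Combine with x ≡ 8 (mod 18): gcd(420, 18) = 6, and 8 - 301 = -293 is NOT divisible by 6.
    ⇒ system is inconsistent (no integer solution).

No solution (the system is inconsistent).


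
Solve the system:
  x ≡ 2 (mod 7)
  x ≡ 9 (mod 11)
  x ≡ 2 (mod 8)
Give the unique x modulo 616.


Moduli 7, 11, 8 are pairwise coprime; by CRT there is a unique solution modulo M = 7 · 11 · 8 = 616.
Solve pairwise, accumulating the modulus:
  Start with x ≡ 2 (mod 7).
  Combine with x ≡ 9 (mod 11): since gcd(7, 11) = 1, we get a unique residue mod 77.
    Write x = 2 + 7·t and substitute into x ≡ 9 (mod 11): 7·t ≡ 9 − 2 = 7 (mod 11).
    The inverse of 7 mod 11 is 8 (since 7·8 = 56 = 5·11 + 1), so t ≡ 8·7 = 56 ≡ 1 (mod 11).
    Then x = 2 + 7·1 = 9, valid modulo lcm(7, 11) = 77: x ≡ 9 (mod 77).
  Combine with x ≡ 2 (mod 8): since gcd(77, 8) = 1, we get a unique residue mod 616.
    Write x = 9 + 77·t and substitute into x ≡ 2 (mod 8): 77·t ≡ 2 − 9 = -7 (mod 8).
    Reduce coefficients mod 8: 5·t ≡ 1 (mod 8).
    The inverse of 5 mod 8 is 5 (since 5·5 = 25 = 3·8 + 1), so t ≡ 5·1 = 5 ≡ 5 (mod 8).
    Then x = 9 + 77·5 = 394, valid modulo lcm(77, 8) = 616: x ≡ 394 (mod 616).
Verify: 394 mod 7 = 2 ✓, 394 mod 11 = 9 ✓, 394 mod 8 = 2 ✓.

x ≡ 394 (mod 616).


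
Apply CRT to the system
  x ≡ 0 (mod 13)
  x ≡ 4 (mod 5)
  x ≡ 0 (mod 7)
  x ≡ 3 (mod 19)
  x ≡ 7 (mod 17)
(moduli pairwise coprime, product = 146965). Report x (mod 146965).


Product of moduli M = 13 · 5 · 7 · 19 · 17 = 146965.
Merge one congruence at a time:
  Start: x ≡ 0 (mod 13).
  Combine with x ≡ 4 (mod 5); new modulus lcm = 65.
    Write x = 0 + 13·t and substitute into x ≡ 4 (mod 5): 13·t ≡ 4 − 0 = 4 (mod 5).
    Reduce coefficients mod 5: 3·t ≡ 4 (mod 5).
    The inverse of 3 mod 5 is 2 (since 3·2 = 6 = 1·5 + 1), so t ≡ 2·4 = 8 ≡ 3 (mod 5).
    Then x = 0 + 13·3 = 39, valid modulo lcm(13, 5) = 65: x ≡ 39 (mod 65).
  Combine with x ≡ 0 (mod 7); new modulus lcm = 455.
    Write x = 39 + 65·t and substitute into x ≡ 0 (mod 7): 65·t ≡ 0 − 39 = -39 (mod 7).
    Reduce coefficients mod 7: 2·t ≡ 3 (mod 7).
    The inverse of 2 mod 7 is 4 (since 2·4 = 8 = 1·7 + 1), so t ≡ 4·3 = 12 ≡ 5 (mod 7).
    Then x = 39 + 65·5 = 364, valid modulo lcm(65, 7) = 455: x ≡ 364 (mod 455).
  Combine with x ≡ 3 (mod 19); new modulus lcm = 8645.
    Write x = 364 + 455·t and substitute into x ≡ 3 (mod 19): 455·t ≡ 3 − 364 = -361 (mod 19).
    Reduce coefficients mod 19: 18·t ≡ 0 (mod 19).
    The inverse of 18 mod 19 is 18 (since 18·18 = 324 = 17·19 + 1), so t ≡ 18·0 = 0 ≡ 0 (mod 19).
    Then x = 364 + 455·0 = 364, valid modulo lcm(455, 19) = 8645: x ≡ 364 (mod 8645).
  Combine with x ≡ 7 (mod 17); new modulus lcm = 146965.
    Write x = 364 + 8645·t and substitute into x ≡ 7 (mod 17): 8645·t ≡ 7 − 364 = -357 (mod 17).
    Reduce coefficients mod 17: 9·t ≡ 0 (mod 17).
    The inverse of 9 mod 17 is 2 (since 9·2 = 18 = 1·17 + 1), so t ≡ 2·0 = 0 ≡ 0 (mod 17).
    Then x = 364 + 8645·0 = 364, valid modulo lcm(8645, 17) = 146965: x ≡ 364 (mod 146965).
Verify against each original: 364 mod 13 = 0, 364 mod 5 = 4, 364 mod 7 = 0, 364 mod 19 = 3, 364 mod 17 = 7.

x ≡ 364 (mod 146965).
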